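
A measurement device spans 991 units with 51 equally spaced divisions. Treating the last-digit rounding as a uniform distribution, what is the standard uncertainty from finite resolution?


resolution = range / divisions
resolution = 991 / 51 = 19.431373
u_res = resolution / (2*sqrt(3))
u_res = 19.431373 / 3.4641016
u_res = 5.6094

5.6094


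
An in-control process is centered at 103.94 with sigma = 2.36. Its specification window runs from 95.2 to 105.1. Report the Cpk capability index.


Cpu = (USL - mean) / (3*sigma) = (105.1 - 103.94) / (3*2.36) = 0.1638
Cpl = (mean - LSL) / (3*sigma) = (103.94 - 95.2) / (3*2.36) = 1.2345
Cpk = min(Cpu, Cpl) = 0.1638

0.1638


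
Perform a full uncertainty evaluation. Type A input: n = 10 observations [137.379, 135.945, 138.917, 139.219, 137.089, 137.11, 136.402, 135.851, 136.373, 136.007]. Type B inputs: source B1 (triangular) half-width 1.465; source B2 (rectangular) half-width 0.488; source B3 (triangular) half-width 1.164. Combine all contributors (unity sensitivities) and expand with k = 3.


mean = (137.379 + 135.945 + 138.917 + 139.219 + 137.089 + 137.11 + 136.402 + 135.851 + 136.373 + 136.007) / 10 = 137.0292
s = sqrt(sum((x - mean)^2)/(n-1)) = 1.1983319
u_A = s / sqrt(n) = 1.1983319 / sqrt(10) = 0.37894582
u_B1 = 1.465 / sqrt(6) = 0.59808375
u_B2 = 0.488 / sqrt(3) = 0.28174693
u_B3 = 1.164 / sqrt(6) = 0.47520101
uc = sqrt(0.37894582^2 + 0.59808375^2 + 0.28174693^2 + 0.47520101^2) = 0.89805425
U = k * uc = 3 * 0.89805425
U = 2.6942

2.6942


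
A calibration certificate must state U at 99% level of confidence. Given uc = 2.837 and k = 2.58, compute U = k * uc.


U = k * uc
U = 2.58 * 2.837
U = 7.3195

7.3195


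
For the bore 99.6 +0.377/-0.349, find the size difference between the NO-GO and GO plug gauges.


GO = nominal - lower_tol (smallest hole = maximum material condition)
GO = 99.6 - 0.349 = 99.251
NO-GO = nominal + upper_tol (largest hole = least material condition)
NO-GO = 99.6 + 0.377 = 99.977
spread = NO-GO - GO = 99.977 - 99.251 = 0.7260

0.7260


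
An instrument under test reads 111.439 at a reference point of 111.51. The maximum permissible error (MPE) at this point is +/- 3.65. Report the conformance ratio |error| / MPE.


e = indication - reference = 111.439 - 111.51 = -0.0710
|e| = 0.0710
ratio = |e| / MPE = 0.0710 / 3.65
ratio = 0.0195

0.0195


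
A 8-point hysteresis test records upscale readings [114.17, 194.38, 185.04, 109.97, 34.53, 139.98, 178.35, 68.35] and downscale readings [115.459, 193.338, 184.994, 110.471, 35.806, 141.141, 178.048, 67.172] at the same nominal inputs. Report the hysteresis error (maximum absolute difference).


|114.17 - 115.459| = 1.2890
|194.38 - 193.338| = 1.0420
|185.04 - 184.994| = 0.0460
|109.97 - 110.471| = 0.5010
|34.53 - 35.806| = 1.2760
|139.98 - 141.141| = 1.1610
|178.35 - 178.048| = 0.3020
|68.35 - 67.172| = 1.1780
hysteresis = max(diffs) = 1.2890

1.2890


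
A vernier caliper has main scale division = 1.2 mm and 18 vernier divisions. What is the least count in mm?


LC = MSD / n_div
= 1.2 / 18
= 0.0667

0.0667


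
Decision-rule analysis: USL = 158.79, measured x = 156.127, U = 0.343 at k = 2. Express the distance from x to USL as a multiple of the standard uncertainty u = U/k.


u = U / k = 0.343 / 2 = 0.1715
margin = |USL - x| = |158.79 - 156.127| = 2.663
z = margin / u = 2.663 / 0.1715
z = 15.5277

15.5277


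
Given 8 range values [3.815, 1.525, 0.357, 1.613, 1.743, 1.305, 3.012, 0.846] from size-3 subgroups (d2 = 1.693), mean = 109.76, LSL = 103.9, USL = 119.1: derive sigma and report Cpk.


R_bar = (3.815 + 1.525 + 0.357 + 1.613 + 1.743 + 1.305 + 3.012 + 0.846) / 8 = 1.777
sigma = R_bar / d2 = 1.777 / 1.693 = 1.0496161
Cp = (USL - LSL)/(6*sigma) = (119.1 - 103.9)/(6*1.0496161) = 2.4136
Cpu = (119.1 - 109.76)/(3*1.0496161) = 2.9662
Cpl = (109.76 - 103.9)/(3*1.0496161) = 1.8610
Cpk = min(Cpu, Cpl) = 1.8610

1.8610


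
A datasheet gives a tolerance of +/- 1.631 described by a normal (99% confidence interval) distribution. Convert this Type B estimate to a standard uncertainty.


u_B = half_width / 2.576
u_B = 1.631 / 2.576
u_B = 0.6332

0.6332


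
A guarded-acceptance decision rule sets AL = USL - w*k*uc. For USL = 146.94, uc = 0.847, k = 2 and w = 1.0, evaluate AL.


U = k * uc = 2 * 0.847 = 1.694
guard band g = w * U = 1.0 * 1.694 = 1.694
AL = USL - g = 146.94 - 1.694
AL = 145.2460

145.2460


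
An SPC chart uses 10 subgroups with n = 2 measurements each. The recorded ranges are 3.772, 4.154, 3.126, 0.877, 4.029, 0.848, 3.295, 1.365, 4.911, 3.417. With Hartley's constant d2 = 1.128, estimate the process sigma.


R_bar = (3.772 + 4.154 + 3.126 + 0.877 + 4.029 + 0.848 + 3.295 + 1.365 + 4.911 + 3.417) / 10
R_bar = 29.794 / 10 = 2.9794
sigma_hat = R_bar / d2 = 2.9794 / 1.128 = 2.6413

2.6413


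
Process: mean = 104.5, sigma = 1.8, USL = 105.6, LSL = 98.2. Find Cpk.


Cpu = (USL - mean) / (3*sigma) = (105.6 - 104.5) / (3*1.8) = 0.2037
Cpl = (mean - LSL) / (3*sigma) = (104.5 - 98.2) / (3*1.8) = 1.1667
Cpk = min(Cpu, Cpl) = 0.2037

0.2037


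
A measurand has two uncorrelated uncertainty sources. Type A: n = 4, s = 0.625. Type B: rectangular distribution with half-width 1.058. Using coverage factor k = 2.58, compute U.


u_A = s / sqrt(n) = 0.625 / sqrt(4) = 0.3125
u_B = half_width / sqrt(3) = 1.058 / sqrt(3) = 0.61083658
uc = sqrt(u_A^2 + u_B^2) = sqrt(0.3125^2 + 0.61083658^2) = 0.68613233
U = k * uc = 2.58 * 0.68613233
U = 1.7702

1.7702


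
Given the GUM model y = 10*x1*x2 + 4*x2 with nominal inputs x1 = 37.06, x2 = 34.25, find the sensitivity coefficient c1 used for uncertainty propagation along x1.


y = 10*x1*x2 + 4*x2
dy/dx1 = 10*x2
Evaluate at x2 = 34.25: c1 = 10 * 34.25
c1 = 342.5000

342.5000


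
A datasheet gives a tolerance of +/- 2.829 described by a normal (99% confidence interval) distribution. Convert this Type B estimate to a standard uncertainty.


u_B = half_width / 2.576
u_B = 2.829 / 2.576
u_B = 1.0982

1.0982


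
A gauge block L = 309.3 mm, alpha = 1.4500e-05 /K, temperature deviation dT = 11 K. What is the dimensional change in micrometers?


dL = L * alpha * dT
= 309.3 * 1.4500e-05 * 11
= 0.0493334 mm
dL_um = 0.0493334 * 1000 = 49.3334 um

49.3334


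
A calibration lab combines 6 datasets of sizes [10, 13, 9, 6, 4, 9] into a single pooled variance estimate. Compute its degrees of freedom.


nu = sum_i (n_i - 1)
nu = ((10 - 1) + (13 - 1) + (9 - 1) + (6 - 1) + (4 - 1) + (9 - 1))
nu = 9 + 12 + 8 + 5 + 3 + 8
nu = 45

45


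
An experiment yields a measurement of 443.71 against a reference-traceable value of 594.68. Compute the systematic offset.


Systematic error = measured - true
= 443.71 - 594.68
= -150.9700

-150.9700


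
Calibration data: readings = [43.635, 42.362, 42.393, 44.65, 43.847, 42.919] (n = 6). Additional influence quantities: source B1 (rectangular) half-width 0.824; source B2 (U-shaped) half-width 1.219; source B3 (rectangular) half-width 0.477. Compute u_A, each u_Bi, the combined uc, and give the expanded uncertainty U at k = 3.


mean = (43.635 + 42.362 + 42.393 + 44.65 + 43.847 + 42.919) / 6 = 43.301
s = sqrt(sum((x - mean)^2)/(n-1)) = 0.9035023
u_A = s / sqrt(n) = 0.9035023 / sqrt(6) = 0.36885327
u_B1 = 0.824 / sqrt(3) = 0.47573662
u_B2 = 1.219 / sqrt(2) = 0.86196317
u_B3 = 0.477 / sqrt(3) = 0.27539608
uc = sqrt(0.36885327^2 + 0.47573662^2 + 0.86196317^2 + 0.27539608^2) = 1.086831
U = k * uc = 3 * 1.086831
U = 3.2605

3.2605


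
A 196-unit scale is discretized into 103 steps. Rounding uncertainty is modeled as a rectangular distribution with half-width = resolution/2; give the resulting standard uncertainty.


resolution = range / divisions
resolution = 196 / 103 = 1.9029126
u_res = resolution / (2*sqrt(3))
u_res = 1.9029126 / 3.4641016
u_res = 0.5493

0.5493


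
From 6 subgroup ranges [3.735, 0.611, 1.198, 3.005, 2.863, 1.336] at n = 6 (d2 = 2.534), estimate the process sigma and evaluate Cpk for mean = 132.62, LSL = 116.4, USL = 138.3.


R_bar = (3.735 + 0.611 + 1.198 + 3.005 + 2.863 + 1.336) / 6 = 2.1246667
sigma = R_bar / d2 = 2.1246667 / 2.534 = 0.83846358
Cp = (USL - LSL)/(6*sigma) = (138.3 - 116.4)/(6*0.83846358) = 4.3532
Cpu = (138.3 - 132.62)/(3*0.83846358) = 2.2581
Cpl = (132.62 - 116.4)/(3*0.83846358) = 6.4483
Cpk = min(Cpu, Cpl) = 2.2581

2.2581


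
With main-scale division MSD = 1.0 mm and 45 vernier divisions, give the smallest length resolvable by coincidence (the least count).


LC = MSD / n_div
= 1.0 / 45
= 0.0222

0.0222


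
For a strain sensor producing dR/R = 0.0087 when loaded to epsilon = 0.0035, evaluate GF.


GF = (dR/R) / epsilon
= 0.0087 / 0.0035
= 2.4857

2.4857


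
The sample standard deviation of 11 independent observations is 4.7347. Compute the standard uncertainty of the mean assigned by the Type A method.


u_A = s / sqrt(n)
u_A = 4.7347 / sqrt(11)
u_A = 4.7347 / 3.3166248
u_A = 1.4276

1.4276


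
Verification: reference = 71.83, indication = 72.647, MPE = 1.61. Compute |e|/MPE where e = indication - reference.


e = indication - reference = 72.647 - 71.83 = 0.8170
|e| = 0.8170
ratio = |e| / MPE = 0.8170 / 1.61
ratio = 0.5075

0.5075


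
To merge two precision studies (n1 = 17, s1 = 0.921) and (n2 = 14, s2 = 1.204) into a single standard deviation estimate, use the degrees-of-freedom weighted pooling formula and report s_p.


s_p = sqrt(((n1-1)*s1^2 + (n2-1)*s2^2) / (n1+n2-2))
numerator = (17-1)*0.921^2 + (14-1)*1.204^2 = 13.571856 + 18.845008 = 32.416864
denominator = 17 + 14 - 2 = 29
s_p^2 = 32.416864 / 29 = 1.1178229
s_p = sqrt(1.1178229) = 1.0573

1.0573


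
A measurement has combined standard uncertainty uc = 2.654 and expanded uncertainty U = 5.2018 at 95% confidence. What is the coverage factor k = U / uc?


k = U / uc
k = 5.2018 / 2.654
k = 1.96

1.96


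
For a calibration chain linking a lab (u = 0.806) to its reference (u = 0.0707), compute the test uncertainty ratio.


TUR = u_lab / u_ref
= 0.806 / 0.0707
= 11.4003

11.4003


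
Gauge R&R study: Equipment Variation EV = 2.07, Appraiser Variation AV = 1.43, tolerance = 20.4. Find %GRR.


GRR = sqrt(EV^2 + AV^2) = sqrt(2.07^2 + 1.43^2) = 2.5159094
%GRR = GRR / tol * 100 = 2.5159094 / 20.4 * 100
%GRR = 12.3329

12.3329


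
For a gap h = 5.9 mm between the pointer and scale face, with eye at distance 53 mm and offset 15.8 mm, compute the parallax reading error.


error = h * offset / d
= 5.9 * 15.8 / 53
= 1.7589

1.7589


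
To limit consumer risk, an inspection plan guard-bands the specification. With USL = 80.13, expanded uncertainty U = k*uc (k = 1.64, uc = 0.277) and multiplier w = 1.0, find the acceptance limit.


U = k * uc = 1.64 * 0.277 = 0.45428
guard band g = w * U = 1.0 * 0.45428 = 0.45428
AL = USL - g = 80.13 - 0.45428
AL = 79.6757

79.6757


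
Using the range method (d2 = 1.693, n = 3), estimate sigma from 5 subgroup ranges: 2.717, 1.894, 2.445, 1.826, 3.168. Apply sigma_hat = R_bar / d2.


R_bar = (2.717 + 1.894 + 2.445 + 1.826 + 3.168) / 5
R_bar = 12.05 / 5 = 2.41
sigma_hat = R_bar / d2 = 2.41 / 1.693 = 1.4235

1.4235


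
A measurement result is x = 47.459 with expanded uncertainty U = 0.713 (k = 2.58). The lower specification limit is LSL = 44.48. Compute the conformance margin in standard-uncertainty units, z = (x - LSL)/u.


u = U / k = 0.713 / 2.58 = 0.27635659
margin = |LSL - x| = |44.48 - 47.459| = 2.979
z = margin / u = 2.979 / 0.27635659
z = 10.7796

10.7796


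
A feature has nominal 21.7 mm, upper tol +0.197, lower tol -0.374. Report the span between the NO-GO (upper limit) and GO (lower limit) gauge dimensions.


GO = nominal - lower_tol (smallest hole = maximum material condition)
GO = 21.7 - 0.374 = 21.326
NO-GO = nominal + upper_tol (largest hole = least material condition)
NO-GO = 21.7 + 0.197 = 21.897
spread = NO-GO - GO = 21.897 - 21.326 = 0.5710

0.5710


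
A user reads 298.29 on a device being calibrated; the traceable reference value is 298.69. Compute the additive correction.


Correction = standard - reading
= 298.69 - 298.29
= 0.4000

0.4000


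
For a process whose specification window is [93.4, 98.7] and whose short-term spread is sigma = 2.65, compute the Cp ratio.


Cp = (USL - LSL) / (6 * sigma)
= (98.7 - 93.4) / (6 * 2.65)
= 5.3000 / 15.9000
= 0.3333

0.3333


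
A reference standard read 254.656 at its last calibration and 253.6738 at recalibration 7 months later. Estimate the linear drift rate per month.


rate = (v2 - v1) / months
= (253.6738 - 254.656) / 7
= -0.9822 / 7
= -0.1403

-0.1403


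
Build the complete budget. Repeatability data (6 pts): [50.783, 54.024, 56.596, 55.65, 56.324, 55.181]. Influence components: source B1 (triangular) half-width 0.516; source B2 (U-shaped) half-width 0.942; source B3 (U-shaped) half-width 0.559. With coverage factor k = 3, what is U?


mean = (50.783 + 54.024 + 56.596 + 55.65 + 56.324 + 55.181) / 6 = 54.75966667
s = sqrt(sum((x - mean)^2)/(n-1)) = 2.1514905
u_A = s / sqrt(n) = 2.1514905 / sqrt(6) = 0.87834232
u_B1 = 0.516 / sqrt(6) = 0.21065612
u_B2 = 0.942 / sqrt(2) = 0.66609459
u_B3 = 0.559 / sqrt(2) = 0.39527269
uc = sqrt(0.87834232^2 + 0.21065612^2 + 0.66609459^2 + 0.39527269^2) = 1.1898671
U = k * uc = 3 * 1.1898671
U = 3.5696

3.5696


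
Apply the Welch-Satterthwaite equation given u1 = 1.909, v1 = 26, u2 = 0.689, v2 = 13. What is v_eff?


uc = sqrt(u1^2 + u2^2) = sqrt(1.909^2 + 0.689^2) = 2.0295325
v_eff = uc^4 / (u1^4/v1 + u2^4/v2)
= 2.0295325^4 / (1.909^4/26 + 0.689^4/13)
= 16.966179 / 0.52813477
v_eff = 32.1247

32.1247


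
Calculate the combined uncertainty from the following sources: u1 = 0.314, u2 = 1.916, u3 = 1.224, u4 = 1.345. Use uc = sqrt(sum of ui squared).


uc = sqrt(0.314^2 + 1.916^2 + 1.224^2 + 1.345^2)
uc = sqrt(7.076853)
uc = 2.6602

2.6602


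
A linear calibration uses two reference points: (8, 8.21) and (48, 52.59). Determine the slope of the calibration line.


slope = (y2 - y1) / (x2 - x1)
= (52.59 - 8.21) / (48 - 8)
= 44.3800 / 40
= 1.1095

1.1095


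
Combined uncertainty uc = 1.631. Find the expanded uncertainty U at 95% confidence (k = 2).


U = k * uc
U = 2 * 1.631
U = 3.2620

3.2620


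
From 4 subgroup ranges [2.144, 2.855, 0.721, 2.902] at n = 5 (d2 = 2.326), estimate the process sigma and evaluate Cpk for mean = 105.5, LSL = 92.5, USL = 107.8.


R_bar = (2.144 + 2.855 + 0.721 + 2.902) / 4 = 2.1555
sigma = R_bar / d2 = 2.1555 / 2.326 = 0.92669819
Cp = (USL - LSL)/(6*sigma) = (107.8 - 92.5)/(6*0.92669819) = 2.7517
Cpu = (107.8 - 105.5)/(3*0.92669819) = 0.8273
Cpl = (105.5 - 92.5)/(3*0.92669819) = 4.6761
Cpk = min(Cpu, Cpl) = 0.8273

0.8273


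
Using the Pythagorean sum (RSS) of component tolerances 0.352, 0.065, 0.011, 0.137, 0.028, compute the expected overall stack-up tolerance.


RSS = sqrt(0.352^2 + 0.065^2 + 0.011^2 + 0.137^2 + 0.028^2)
= sqrt(0.147803)
= 0.3845

0.3845


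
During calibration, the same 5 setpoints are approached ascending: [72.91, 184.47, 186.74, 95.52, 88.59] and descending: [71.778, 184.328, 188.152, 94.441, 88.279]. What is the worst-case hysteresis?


|72.91 - 71.778| = 1.1320
|184.47 - 184.328| = 0.1420
|186.74 - 188.152| = 1.4120
|95.52 - 94.441| = 1.0790
|88.59 - 88.279| = 0.3110
hysteresis = max(diffs) = 1.4120

1.4120


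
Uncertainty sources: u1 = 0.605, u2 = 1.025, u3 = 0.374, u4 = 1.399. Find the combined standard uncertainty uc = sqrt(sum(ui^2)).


uc = sqrt(0.605^2 + 1.025^2 + 0.374^2 + 1.399^2)
uc = sqrt(3.513727)
uc = 1.8745

1.8745


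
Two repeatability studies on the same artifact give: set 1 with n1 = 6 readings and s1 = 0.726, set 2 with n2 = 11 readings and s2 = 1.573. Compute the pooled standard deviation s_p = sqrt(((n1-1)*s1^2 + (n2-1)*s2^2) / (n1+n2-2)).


s_p = sqrt(((n1-1)*s1^2 + (n2-1)*s2^2) / (n1+n2-2))
numerator = (6-1)*0.726^2 + (11-1)*1.573^2 = 2.63538 + 24.74329 = 27.37867
denominator = 6 + 11 - 2 = 15
s_p^2 = 27.37867 / 15 = 1.8252447
s_p = sqrt(1.8252447) = 1.3510

1.3510


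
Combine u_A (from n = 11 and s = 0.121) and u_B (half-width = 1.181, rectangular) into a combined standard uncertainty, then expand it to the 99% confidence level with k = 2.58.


u_A = s / sqrt(n) = 0.121 / sqrt(11) = 0.036482873
u_B = half_width / sqrt(3) = 1.181 / sqrt(3) = 0.68185067
uc = sqrt(u_A^2 + u_B^2) = sqrt(0.036482873^2 + 0.68185067^2) = 0.68282599
U = k * uc = 2.58 * 0.68282599
U = 1.7617

1.7617


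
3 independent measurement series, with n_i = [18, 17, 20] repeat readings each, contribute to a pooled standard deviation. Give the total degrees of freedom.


nu = sum_i (n_i - 1)
nu = ((18 - 1) + (17 - 1) + (20 - 1))
nu = 17 + 16 + 19
nu = 52

52


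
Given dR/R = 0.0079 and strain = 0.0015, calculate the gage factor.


GF = (dR/R) / epsilon
= 0.0079 / 0.0015
= 5.2667

5.2667


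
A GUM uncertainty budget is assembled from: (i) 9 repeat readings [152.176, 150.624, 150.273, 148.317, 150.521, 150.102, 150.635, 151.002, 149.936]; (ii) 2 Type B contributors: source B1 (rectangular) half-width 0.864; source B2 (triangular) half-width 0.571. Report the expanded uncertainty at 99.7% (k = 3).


mean = (152.176 + 150.624 + 150.273 + 148.317 + 150.521 + 150.102 + 150.635 + 151.002 + 149.936) / 9 = 150.3984444
s = sqrt(sum((x - mean)^2)/(n-1)) = 1.0183147
u_A = s / sqrt(n) = 1.0183147 / sqrt(9) = 0.33943823
u_B1 = 0.864 / sqrt(3) = 0.49883063
u_B2 = 0.571 / sqrt(6) = 0.23310977
uc = sqrt(0.33943823^2 + 0.49883063^2 + 0.23310977^2) = 0.6468311
U = k * uc = 3 * 0.6468311
U = 1.9405

1.9405


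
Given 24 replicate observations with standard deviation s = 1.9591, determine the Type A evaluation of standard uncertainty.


u_A = s / sqrt(n)
u_A = 1.9591 / sqrt(24)
u_A = 1.9591 / 4.8989795
u_A = 0.3999

0.3999


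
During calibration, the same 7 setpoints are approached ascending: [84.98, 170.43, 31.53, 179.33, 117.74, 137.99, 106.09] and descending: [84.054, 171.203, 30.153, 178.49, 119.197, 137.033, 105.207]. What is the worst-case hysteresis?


|84.98 - 84.054| = 0.9260
|170.43 - 171.203| = 0.7730
|31.53 - 30.153| = 1.3770
|179.33 - 178.49| = 0.8400
|117.74 - 119.197| = 1.4570
|137.99 - 137.033| = 0.9570
|106.09 - 105.207| = 0.8830
hysteresis = max(diffs) = 1.4570

1.4570


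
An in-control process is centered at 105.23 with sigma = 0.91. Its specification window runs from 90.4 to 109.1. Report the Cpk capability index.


Cpu = (USL - mean) / (3*sigma) = (109.1 - 105.23) / (3*0.91) = 1.4176
Cpl = (mean - LSL) / (3*sigma) = (105.23 - 90.4) / (3*0.91) = 5.4322
Cpk = min(Cpu, Cpl) = 1.4176

1.4176


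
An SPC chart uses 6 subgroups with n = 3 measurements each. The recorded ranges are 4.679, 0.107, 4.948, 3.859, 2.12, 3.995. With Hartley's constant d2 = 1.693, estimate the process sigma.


R_bar = (4.679 + 0.107 + 4.948 + 3.859 + 2.12 + 3.995) / 6
R_bar = 19.708 / 6 = 3.2846667
sigma_hat = R_bar / d2 = 3.2846667 / 1.693 = 1.9401

1.9401


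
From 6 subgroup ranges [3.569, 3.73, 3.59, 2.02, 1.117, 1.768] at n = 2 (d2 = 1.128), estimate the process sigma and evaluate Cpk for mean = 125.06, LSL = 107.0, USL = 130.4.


R_bar = (3.569 + 3.73 + 3.59 + 2.02 + 1.117 + 1.768) / 6 = 2.6323333
sigma = R_bar / d2 = 2.6323333 / 1.128 = 2.3336288
Cp = (USL - LSL)/(6*sigma) = (130.4 - 107.0)/(6*2.3336288) = 1.6712
Cpu = (130.4 - 125.06)/(3*2.3336288) = 0.7628
Cpl = (125.06 - 107.0)/(3*2.3336288) = 2.5797
Cpk = min(Cpu, Cpl) = 0.7628

0.7628


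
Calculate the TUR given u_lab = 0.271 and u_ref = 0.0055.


TUR = u_lab / u_ref
= 0.271 / 0.0055
= 49.2727

49.2727


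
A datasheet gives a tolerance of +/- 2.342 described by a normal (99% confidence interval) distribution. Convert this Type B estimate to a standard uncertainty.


u_B = half_width / 2.576
u_B = 2.342 / 2.576
u_B = 0.9092

0.9092


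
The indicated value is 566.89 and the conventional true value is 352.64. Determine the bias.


Systematic error = measured - true
= 566.89 - 352.64
= 214.2500

214.2500


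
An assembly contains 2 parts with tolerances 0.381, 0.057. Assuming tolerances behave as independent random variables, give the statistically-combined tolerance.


RSS = sqrt(0.381^2 + 0.057^2)
= sqrt(0.14841)
= 0.3852

0.3852


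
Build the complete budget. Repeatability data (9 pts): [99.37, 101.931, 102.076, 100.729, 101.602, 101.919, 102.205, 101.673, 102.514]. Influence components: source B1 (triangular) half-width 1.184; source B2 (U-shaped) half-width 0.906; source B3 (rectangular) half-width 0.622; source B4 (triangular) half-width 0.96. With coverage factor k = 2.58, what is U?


mean = (99.37 + 101.931 + 102.076 + 100.729 + 101.602 + 101.919 + 102.205 + 101.673 + 102.514) / 9 = 101.5576667
s = sqrt(sum((x - mean)^2)/(n-1)) = 0.95917047
u_A = s / sqrt(n) = 0.95917047 / sqrt(9) = 0.31972349
u_B1 = 1.184 / sqrt(6) = 0.48336598
u_B2 = 0.906 / sqrt(2) = 0.64063874
u_B3 = 0.622 / sqrt(3) = 0.35911187
u_B4 = 0.96 / sqrt(6) = 0.39191836
uc = sqrt(0.31972349^2 + 0.48336598^2 + 0.64063874^2 + 0.35911187^2 + 0.39191836^2) = 1.01432
U = k * uc = 2.58 * 1.01432
U = 2.6169

2.6169


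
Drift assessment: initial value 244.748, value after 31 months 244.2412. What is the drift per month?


rate = (v2 - v1) / months
= (244.2412 - 244.748) / 31
= -0.5068 / 31
= -0.0163

-0.0163


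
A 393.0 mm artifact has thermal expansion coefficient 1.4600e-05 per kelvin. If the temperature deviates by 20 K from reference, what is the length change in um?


dL = L * alpha * dT
= 393.0 * 1.4600e-05 * 20
= 0.1147560 mm
dL_um = 0.1147560 * 1000 = 114.7560 um

114.7560


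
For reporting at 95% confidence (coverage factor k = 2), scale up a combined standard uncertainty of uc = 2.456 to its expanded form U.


U = k * uc
U = 2 * 2.456
U = 4.9120

4.9120


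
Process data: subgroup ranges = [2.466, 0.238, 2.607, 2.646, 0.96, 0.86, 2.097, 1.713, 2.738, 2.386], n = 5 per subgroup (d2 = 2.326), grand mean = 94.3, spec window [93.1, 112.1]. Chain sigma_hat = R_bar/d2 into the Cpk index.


R_bar = (2.466 + 0.238 + 2.607 + 2.646 + 0.96 + 0.86 + 2.097 + 1.713 + 2.738 + 2.386) / 10 = 1.8711
sigma = R_bar / d2 = 1.8711 / 2.326 = 0.8044282
Cp = (USL - LSL)/(6*sigma) = (112.1 - 93.1)/(6*0.8044282) = 3.9365
Cpu = (112.1 - 94.3)/(3*0.8044282) = 7.3758
Cpl = (94.3 - 93.1)/(3*0.8044282) = 0.4972
Cpk = min(Cpu, Cpl) = 0.4972

0.4972


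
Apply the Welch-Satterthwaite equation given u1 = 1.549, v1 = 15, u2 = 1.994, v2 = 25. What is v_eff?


uc = sqrt(u1^2 + u2^2) = sqrt(1.549^2 + 1.994^2) = 2.5249628
v_eff = uc^4 / (u1^4/v1 + u2^4/v2)
= 2.5249628^4 / (1.549^4/15 + 1.994^4/25)
= 40.646199 / 1.0161628
v_eff = 39.9997

39.9997


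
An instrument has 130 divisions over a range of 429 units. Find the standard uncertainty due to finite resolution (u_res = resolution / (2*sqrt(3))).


resolution = range / divisions
resolution = 429 / 130 = 3.3
u_res = resolution / (2*sqrt(3))
u_res = 3.3 / 3.4641016
u_res = 0.9526

0.9526


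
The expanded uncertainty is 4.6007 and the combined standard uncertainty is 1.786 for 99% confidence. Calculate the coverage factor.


k = U / uc
k = 4.6007 / 1.786
k = 2.576

2.576


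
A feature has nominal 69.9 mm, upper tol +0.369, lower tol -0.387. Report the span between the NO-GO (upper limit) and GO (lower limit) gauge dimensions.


GO = nominal - lower_tol (smallest hole = maximum material condition)
GO = 69.9 - 0.387 = 69.513
NO-GO = nominal + upper_tol (largest hole = least material condition)
NO-GO = 69.9 + 0.369 = 70.269
spread = NO-GO - GO = 70.269 - 69.513 = 0.7560

0.7560


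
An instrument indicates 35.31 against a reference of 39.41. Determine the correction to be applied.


Correction = standard - reading
= 39.41 - 35.31
= 4.1000

4.1000


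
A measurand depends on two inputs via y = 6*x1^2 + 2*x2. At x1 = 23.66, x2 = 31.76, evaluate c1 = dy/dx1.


y = 6*x1^2 + 2*x2
dy/dx1 = 2*6*x1
Evaluate at x1 = 23.66: c1 = 12 * 23.66
c1 = 283.9200

283.9200


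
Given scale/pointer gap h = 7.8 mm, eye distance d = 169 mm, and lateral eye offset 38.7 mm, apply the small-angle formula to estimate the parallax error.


error = h * offset / d
= 7.8 * 38.7 / 169
= 1.7862

1.7862


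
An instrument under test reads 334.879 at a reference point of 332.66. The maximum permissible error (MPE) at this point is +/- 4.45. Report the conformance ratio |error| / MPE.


e = indication - reference = 334.879 - 332.66 = 2.2190
|e| = 2.2190
ratio = |e| / MPE = 2.2190 / 4.45
ratio = 0.4987

0.4987


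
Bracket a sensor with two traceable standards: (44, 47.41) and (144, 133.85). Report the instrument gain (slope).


slope = (y2 - y1) / (x2 - x1)
= (133.85 - 47.41) / (144 - 44)
= 86.4400 / 100
= 0.8644

0.8644


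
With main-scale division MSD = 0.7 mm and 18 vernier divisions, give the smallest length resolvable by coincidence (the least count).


LC = MSD / n_div
= 0.7 / 18
= 0.0389

0.0389


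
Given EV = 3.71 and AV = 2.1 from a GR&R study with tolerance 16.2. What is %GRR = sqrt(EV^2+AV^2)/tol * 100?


GRR = sqrt(EV^2 + AV^2) = sqrt(3.71^2 + 2.1^2) = 4.2631092
%GRR = GRR / tol * 100 = 4.2631092 / 16.2 * 100
%GRR = 26.3155

26.3155


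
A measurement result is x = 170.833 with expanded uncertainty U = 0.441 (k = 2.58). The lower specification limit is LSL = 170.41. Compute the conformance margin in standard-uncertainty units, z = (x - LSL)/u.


u = U / k = 0.441 / 2.58 = 0.17093023
margin = |LSL - x| = |170.41 - 170.833| = 0.423
z = margin / u = 0.423 / 0.17093023
z = 2.4747

2.4747


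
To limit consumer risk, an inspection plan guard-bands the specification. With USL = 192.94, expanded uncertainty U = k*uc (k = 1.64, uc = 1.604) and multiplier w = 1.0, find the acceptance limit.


U = k * uc = 1.64 * 1.604 = 2.63056
guard band g = w * U = 1.0 * 2.63056 = 2.63056
AL = USL - g = 192.94 - 2.63056
AL = 190.3094

190.3094


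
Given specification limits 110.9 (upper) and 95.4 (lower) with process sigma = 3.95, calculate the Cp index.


Cp = (USL - LSL) / (6 * sigma)
= (110.9 - 95.4) / (6 * 3.95)
= 15.5000 / 23.7000
= 0.6540

0.6540


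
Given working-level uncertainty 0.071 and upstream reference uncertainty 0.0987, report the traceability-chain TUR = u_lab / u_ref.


TUR = u_lab / u_ref
= 0.071 / 0.0987
= 0.7194

0.7194


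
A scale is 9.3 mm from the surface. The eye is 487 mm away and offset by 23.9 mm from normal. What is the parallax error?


error = h * offset / d
= 9.3 * 23.9 / 487
= 0.4564

0.4564


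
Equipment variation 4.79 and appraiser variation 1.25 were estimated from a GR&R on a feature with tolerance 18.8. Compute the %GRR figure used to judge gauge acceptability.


GRR = sqrt(EV^2 + AV^2) = sqrt(4.79^2 + 1.25^2) = 4.9504141
%GRR = GRR / tol * 100 = 4.9504141 / 18.8 * 100
%GRR = 26.3320

26.3320


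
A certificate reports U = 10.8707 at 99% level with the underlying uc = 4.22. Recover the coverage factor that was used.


k = U / uc
k = 10.8707 / 4.22
k = 2.576

2.576


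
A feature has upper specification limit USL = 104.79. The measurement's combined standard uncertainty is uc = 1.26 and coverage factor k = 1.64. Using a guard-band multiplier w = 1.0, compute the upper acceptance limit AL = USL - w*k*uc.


U = k * uc = 1.64 * 1.26 = 2.0664
guard band g = w * U = 1.0 * 2.0664 = 2.0664
AL = USL - g = 104.79 - 2.0664
AL = 102.7236

102.7236


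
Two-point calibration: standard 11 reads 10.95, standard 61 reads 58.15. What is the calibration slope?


slope = (y2 - y1) / (x2 - x1)
= (58.15 - 10.95) / (61 - 11)
= 47.2000 / 50
= 0.9440

0.9440


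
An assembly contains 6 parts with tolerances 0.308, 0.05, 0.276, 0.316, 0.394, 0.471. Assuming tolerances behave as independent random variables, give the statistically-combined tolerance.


RSS = sqrt(0.308^2 + 0.05^2 + 0.276^2 + 0.316^2 + 0.394^2 + 0.471^2)
= sqrt(0.650473)
= 0.8065

0.8065


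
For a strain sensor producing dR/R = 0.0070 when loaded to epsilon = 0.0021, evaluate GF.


GF = (dR/R) / epsilon
= 0.0070 / 0.0021
= 3.3333

3.3333


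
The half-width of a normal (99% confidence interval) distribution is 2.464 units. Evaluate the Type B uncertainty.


u_B = half_width / 2.576
u_B = 2.464 / 2.576
u_B = 0.9565

0.9565


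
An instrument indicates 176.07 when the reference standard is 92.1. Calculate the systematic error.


Systematic error = measured - true
= 176.07 - 92.1
= 83.9700

83.9700


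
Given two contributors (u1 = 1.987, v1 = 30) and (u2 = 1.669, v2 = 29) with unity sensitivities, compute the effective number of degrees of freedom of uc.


uc = sqrt(u1^2 + u2^2) = sqrt(1.987^2 + 1.669^2) = 2.5949432
v_eff = uc^4 / (u1^4/v1 + u2^4/v2)
= 2.5949432^4 / (1.987^4/30 + 1.669^4/29)
= 45.343123 / 0.78716508
v_eff = 57.6031

57.6031


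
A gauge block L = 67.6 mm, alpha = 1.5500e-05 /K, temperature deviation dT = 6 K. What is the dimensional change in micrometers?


dL = L * alpha * dT
= 67.6 * 1.5500e-05 * 6
= 0.0062868 mm
dL_um = 0.0062868 * 1000 = 6.2868 um

6.2868


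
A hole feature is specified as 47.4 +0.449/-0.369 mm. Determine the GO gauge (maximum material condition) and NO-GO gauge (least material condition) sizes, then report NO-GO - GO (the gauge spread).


GO = nominal - lower_tol (smallest hole = maximum material condition)
GO = 47.4 - 0.369 = 47.031
NO-GO = nominal + upper_tol (largest hole = least material condition)
NO-GO = 47.4 + 0.449 = 47.849
spread = NO-GO - GO = 47.849 - 47.031 = 0.8180

0.8180


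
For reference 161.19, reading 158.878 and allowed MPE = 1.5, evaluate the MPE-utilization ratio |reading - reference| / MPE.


e = indication - reference = 158.878 - 161.19 = -2.3120
|e| = 2.3120
ratio = |e| / MPE = 2.3120 / 1.5
ratio = 1.5413

1.5413


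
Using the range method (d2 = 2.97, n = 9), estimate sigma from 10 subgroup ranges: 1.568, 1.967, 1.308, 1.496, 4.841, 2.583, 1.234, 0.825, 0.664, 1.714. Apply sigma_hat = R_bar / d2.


R_bar = (1.568 + 1.967 + 1.308 + 1.496 + 4.841 + 2.583 + 1.234 + 0.825 + 0.664 + 1.714) / 10
R_bar = 18.2 / 10 = 1.82
sigma_hat = R_bar / d2 = 1.82 / 2.97 = 0.6128

0.6128


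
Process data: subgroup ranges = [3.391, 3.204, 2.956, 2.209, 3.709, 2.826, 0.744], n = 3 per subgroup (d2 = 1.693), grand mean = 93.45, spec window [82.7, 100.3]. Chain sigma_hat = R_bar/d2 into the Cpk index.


R_bar = (3.391 + 3.204 + 2.956 + 2.209 + 3.709 + 2.826 + 0.744) / 7 = 2.7198571
sigma = R_bar / d2 = 2.7198571 / 1.693 = 1.6065311
Cp = (USL - LSL)/(6*sigma) = (100.3 - 82.7)/(6*1.6065311) = 1.8259
Cpu = (100.3 - 93.45)/(3*1.6065311) = 1.4213
Cpl = (93.45 - 82.7)/(3*1.6065311) = 2.2305
Cpk = min(Cpu, Cpl) = 1.4213

1.4213


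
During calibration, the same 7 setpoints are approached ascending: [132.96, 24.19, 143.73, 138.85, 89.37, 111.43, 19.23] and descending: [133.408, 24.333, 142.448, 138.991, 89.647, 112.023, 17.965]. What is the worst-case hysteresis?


|132.96 - 133.408| = 0.4480
|24.19 - 24.333| = 0.1430
|143.73 - 142.448| = 1.2820
|138.85 - 138.991| = 0.1410
|89.37 - 89.647| = 0.2770
|111.43 - 112.023| = 0.5930
|19.23 - 17.965| = 1.2650
hysteresis = max(diffs) = 1.2820

1.2820


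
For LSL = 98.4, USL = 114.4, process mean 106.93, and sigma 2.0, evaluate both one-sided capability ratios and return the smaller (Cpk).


Cpu = (USL - mean) / (3*sigma) = (114.4 - 106.93) / (3*2.0) = 1.2450
Cpl = (mean - LSL) / (3*sigma) = (106.93 - 98.4) / (3*2.0) = 1.4217
Cpk = min(Cpu, Cpl) = 1.2450

1.2450


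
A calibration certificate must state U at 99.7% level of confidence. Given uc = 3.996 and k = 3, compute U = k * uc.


U = k * uc
U = 3 * 3.996
U = 11.9880

11.9880


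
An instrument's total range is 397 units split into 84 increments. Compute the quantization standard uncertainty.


resolution = range / divisions
resolution = 397 / 84 = 4.7261905
u_res = resolution / (2*sqrt(3))
u_res = 4.7261905 / 3.4641016
u_res = 1.3643

1.3643


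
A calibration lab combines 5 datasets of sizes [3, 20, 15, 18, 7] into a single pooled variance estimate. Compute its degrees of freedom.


nu = sum_i (n_i - 1)
nu = ((3 - 1) + (20 - 1) + (15 - 1) + (18 - 1) + (7 - 1))
nu = 2 + 19 + 14 + 17 + 6
nu = 58

58


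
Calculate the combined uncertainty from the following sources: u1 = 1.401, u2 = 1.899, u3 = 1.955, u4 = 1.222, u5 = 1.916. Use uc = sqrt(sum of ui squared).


uc = sqrt(1.401^2 + 1.899^2 + 1.955^2 + 1.222^2 + 1.916^2)
uc = sqrt(14.555367)
uc = 3.8151

3.8151


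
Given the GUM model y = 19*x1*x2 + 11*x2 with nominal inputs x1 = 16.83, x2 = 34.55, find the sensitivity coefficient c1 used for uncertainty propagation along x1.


y = 19*x1*x2 + 11*x2
dy/dx1 = 19*x2
Evaluate at x2 = 34.55: c1 = 19 * 34.55
c1 = 656.4500

656.4500


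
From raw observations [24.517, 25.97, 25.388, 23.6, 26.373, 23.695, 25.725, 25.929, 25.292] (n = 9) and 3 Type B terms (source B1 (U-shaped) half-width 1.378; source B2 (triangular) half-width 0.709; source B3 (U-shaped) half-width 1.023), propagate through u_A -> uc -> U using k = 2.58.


mean = (24.517 + 25.97 + 25.388 + 23.6 + 26.373 + 23.695 + 25.725 + 25.929 + 25.292) / 9 = 25.16544444
s = sqrt(sum((x - mean)^2)/(n-1)) = 1.0062598
u_A = s / sqrt(n) = 1.0062598 / sqrt(9) = 0.33541993
u_B1 = 1.378 / sqrt(2) = 0.97439314
u_B2 = 0.709 / sqrt(6) = 0.28944804
u_B3 = 1.023 / sqrt(2) = 0.72337024
uc = sqrt(0.33541993^2 + 0.97439314^2 + 0.28944804^2 + 0.72337024^2) = 1.2918952
U = k * uc = 2.58 * 1.2918952
U = 3.3331

3.3331


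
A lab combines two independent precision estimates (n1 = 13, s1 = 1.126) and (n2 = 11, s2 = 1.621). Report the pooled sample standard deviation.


s_p = sqrt(((n1-1)*s1^2 + (n2-1)*s2^2) / (n1+n2-2))
numerator = (13-1)*1.126^2 + (11-1)*1.621^2 = 15.214512 + 26.27641 = 41.490922
denominator = 13 + 11 - 2 = 22
s_p^2 = 41.490922 / 22 = 1.885951
s_p = sqrt(1.885951) = 1.3733

1.3733


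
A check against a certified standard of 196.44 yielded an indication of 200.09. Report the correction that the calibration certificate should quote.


Correction = standard - reading
= 196.44 - 200.09
= -3.6500

-3.6500


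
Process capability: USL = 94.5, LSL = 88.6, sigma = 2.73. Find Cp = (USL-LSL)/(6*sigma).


Cp = (USL - LSL) / (6 * sigma)
= (94.5 - 88.6) / (6 * 2.73)
= 5.9000 / 16.3800
= 0.3602

0.3602


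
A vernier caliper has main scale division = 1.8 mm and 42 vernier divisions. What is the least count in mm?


LC = MSD / n_div
= 1.8 / 42
= 0.0429

0.0429


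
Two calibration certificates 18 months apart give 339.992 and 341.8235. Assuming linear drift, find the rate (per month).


rate = (v2 - v1) / months
= (341.8235 - 339.992) / 18
= 1.8315 / 18
= 0.1018

0.1018


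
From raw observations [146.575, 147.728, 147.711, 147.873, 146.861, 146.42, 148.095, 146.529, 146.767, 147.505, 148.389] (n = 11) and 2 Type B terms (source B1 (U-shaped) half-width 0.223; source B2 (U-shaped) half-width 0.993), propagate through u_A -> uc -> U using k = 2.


mean = (146.575 + 147.728 + 147.711 + 147.873 + 146.861 + 146.42 + 148.095 + 146.529 + 146.767 + 147.505 + 148.389) / 11 = 147.3139091
s = sqrt(sum((x - mean)^2)/(n-1)) = 0.70068202
u_A = s / sqrt(n) = 0.70068202 / sqrt(11) = 0.21126358
u_B1 = 0.223 / sqrt(2) = 0.15768481
u_B2 = 0.993 / sqrt(2) = 0.70215703
uc = sqrt(0.21126358^2 + 0.15768481^2 + 0.70215703^2) = 0.7500142
U = k * uc = 2 * 0.7500142
U = 1.5000

1.5000


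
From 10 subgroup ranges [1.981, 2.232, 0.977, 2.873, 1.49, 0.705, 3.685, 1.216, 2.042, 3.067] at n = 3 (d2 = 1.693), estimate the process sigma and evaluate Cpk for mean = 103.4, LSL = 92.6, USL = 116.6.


R_bar = (1.981 + 2.232 + 0.977 + 2.873 + 1.49 + 0.705 + 3.685 + 1.216 + 2.042 + 3.067) / 10 = 2.0268
sigma = R_bar / d2 = 2.0268 / 1.693 = 1.1971648
Cp = (USL - LSL)/(6*sigma) = (116.6 - 92.6)/(6*1.1971648) = 3.3412
Cpu = (116.6 - 103.4)/(3*1.1971648) = 3.6754
Cpl = (103.4 - 92.6)/(3*1.1971648) = 3.0071
Cpk = min(Cpu, Cpl) = 3.0071

3.0071


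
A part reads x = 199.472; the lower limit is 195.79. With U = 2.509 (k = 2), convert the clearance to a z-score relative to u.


u = U / k = 2.509 / 2 = 1.2545
margin = |LSL - x| = |195.79 - 199.472| = 3.682
z = margin / u = 3.682 / 1.2545
z = 2.9350

2.9350


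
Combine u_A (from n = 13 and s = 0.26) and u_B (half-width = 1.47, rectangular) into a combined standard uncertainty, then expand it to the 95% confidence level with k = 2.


u_A = s / sqrt(n) = 0.26 / sqrt(13) = 0.072111026
u_B = half_width / sqrt(3) = 1.47 / sqrt(3) = 0.8487049
uc = sqrt(u_A^2 + u_B^2) = sqrt(0.072111026^2 + 0.8487049^2) = 0.85176288
U = k * uc = 2 * 0.85176288
U = 1.7035

1.7035


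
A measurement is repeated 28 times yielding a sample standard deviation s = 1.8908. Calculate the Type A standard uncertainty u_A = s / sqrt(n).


u_A = s / sqrt(n)
u_A = 1.8908 / sqrt(28)
u_A = 1.8908 / 5.2915026
u_A = 0.3573

0.3573


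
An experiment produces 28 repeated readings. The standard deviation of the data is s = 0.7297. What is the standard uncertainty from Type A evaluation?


u_A = s / sqrt(n)
u_A = 0.7297 / sqrt(28)
u_A = 0.7297 / 5.2915026
u_A = 0.1379

0.1379


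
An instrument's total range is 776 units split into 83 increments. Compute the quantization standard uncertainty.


resolution = range / divisions
resolution = 776 / 83 = 9.3493976
u_res = resolution / (2*sqrt(3))
u_res = 9.3493976 / 3.4641016
u_res = 2.6989

2.6989


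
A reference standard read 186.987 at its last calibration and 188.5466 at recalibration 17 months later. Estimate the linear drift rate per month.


rate = (v2 - v1) / months
= (188.5466 - 186.987) / 17
= 1.5596 / 17
= 0.0917

0.0917


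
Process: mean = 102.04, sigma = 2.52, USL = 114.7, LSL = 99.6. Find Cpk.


Cpu = (USL - mean) / (3*sigma) = (114.7 - 102.04) / (3*2.52) = 1.6746
Cpl = (mean - LSL) / (3*sigma) = (102.04 - 99.6) / (3*2.52) = 0.3228
Cpk = min(Cpu, Cpl) = 0.3228

0.3228


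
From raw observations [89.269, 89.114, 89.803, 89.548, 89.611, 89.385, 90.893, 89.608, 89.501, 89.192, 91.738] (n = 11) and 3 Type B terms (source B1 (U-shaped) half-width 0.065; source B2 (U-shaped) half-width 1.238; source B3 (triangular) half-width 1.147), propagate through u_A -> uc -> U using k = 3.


mean = (89.269 + 89.114 + 89.803 + 89.548 + 89.611 + 89.385 + 90.893 + 89.608 + 89.501 + 89.192 + 91.738) / 11 = 89.78745455
s = sqrt(sum((x - mean)^2)/(n-1)) = 0.80428271
u_A = s / sqrt(n) = 0.80428271 / sqrt(11) = 0.24250036
u_B1 = 0.065 / sqrt(2) = 0.045961941
u_B2 = 1.238 / sqrt(2) = 0.8753982
u_B3 = 1.147 / sqrt(6) = 0.46826079
uc = sqrt(0.24250036^2 + 0.045961941^2 + 0.8753982^2 + 0.46826079^2) = 1.0229903
U = k * uc = 3 * 1.0229903
U = 3.0690

3.0690


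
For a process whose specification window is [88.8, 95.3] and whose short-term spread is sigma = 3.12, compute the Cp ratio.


Cp = (USL - LSL) / (6 * sigma)
= (95.3 - 88.8) / (6 * 3.12)
= 6.5000 / 18.7200
= 0.3472

0.3472


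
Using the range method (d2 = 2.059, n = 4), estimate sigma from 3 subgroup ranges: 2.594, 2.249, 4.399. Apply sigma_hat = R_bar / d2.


R_bar = (2.594 + 2.249 + 4.399) / 3
R_bar = 9.242 / 3 = 3.0806667
sigma_hat = R_bar / d2 = 3.0806667 / 2.059 = 1.4962

1.4962


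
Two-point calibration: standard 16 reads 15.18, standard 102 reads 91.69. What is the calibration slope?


slope = (y2 - y1) / (x2 - x1)
= (91.69 - 15.18) / (102 - 16)
= 76.5100 / 86
= 0.8897

0.8897


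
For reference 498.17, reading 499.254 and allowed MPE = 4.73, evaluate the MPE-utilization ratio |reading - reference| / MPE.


e = indication - reference = 499.254 - 498.17 = 1.0840
|e| = 1.0840
ratio = |e| / MPE = 1.0840 / 4.73
ratio = 0.2292

0.2292


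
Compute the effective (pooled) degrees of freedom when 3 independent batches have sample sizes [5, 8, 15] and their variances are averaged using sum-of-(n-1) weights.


nu = sum_i (n_i - 1)
nu = ((5 - 1) + (8 - 1) + (15 - 1))
nu = 4 + 7 + 14
nu = 25

25
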